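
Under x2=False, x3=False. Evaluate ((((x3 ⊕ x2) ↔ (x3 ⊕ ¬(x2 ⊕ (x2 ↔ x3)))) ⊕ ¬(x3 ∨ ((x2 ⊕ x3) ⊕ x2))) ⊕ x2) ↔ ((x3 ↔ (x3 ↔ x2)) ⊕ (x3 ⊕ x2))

x3 ⊕ x2 = False ⊕ False = False
x2 ↔ x3 = False ↔ False = True
x2 ⊕ (x2 ↔ x3) = False ⊕ True = True
¬(x2 ⊕ (x2 ↔ x3)) = ¬True = False
x3 ⊕ ¬(x2 ⊕ (x2 ↔ x3)) = False ⊕ False = False
(x3 ⊕ x2) ↔ (x3 ⊕ ¬(x2 ⊕ (x2 ↔ x3))) = False ↔ False = True
x2 ⊕ x3 = False ⊕ False = False
(x2 ⊕ x3) ⊕ x2 = False ⊕ False = False
x3 ∨ ((x2 ⊕ x3) ⊕ x2) = False ∨ False = False
¬(x3 ∨ ((x2 ⊕ x3) ⊕ x2)) = ¬False = True
((x3 ⊕ x2) ↔ (x3 ⊕ ¬(x2 ⊕ (x2 ↔ x3)))) ⊕ ¬(x3 ∨ ((x2 ⊕ x3) ⊕ x2)) = True ⊕ True = False
(((x3 ⊕ x2) ↔ (x3 ⊕ ¬(x2 ⊕ (x2 ↔ x3)))) ⊕ ¬(x3 ∨ ((x2 ⊕ x3) ⊕ x2))) ⊕ x2 = False ⊕ False = False
x3 ↔ x2 = False ↔ False = True
x3 ↔ (x3 ↔ x2) = False ↔ True = False
x3 ⊕ x2 = False ⊕ False = False
(x3 ↔ (x3 ↔ x2)) ⊕ (x3 ⊕ x2) = False ⊕ False = False
((((x3 ⊕ x2) ↔ (x3 ⊕ ¬(x2 ⊕ (x2 ↔ x3)))) ⊕ ¬(x3 ∨ ((x2 ⊕ x3) ⊕ x2))) ⊕ x2) ↔ ((x3 ↔ (x3 ↔ x2)) ⊕ (x3 ⊕ x2)) = False ↔ False = True

True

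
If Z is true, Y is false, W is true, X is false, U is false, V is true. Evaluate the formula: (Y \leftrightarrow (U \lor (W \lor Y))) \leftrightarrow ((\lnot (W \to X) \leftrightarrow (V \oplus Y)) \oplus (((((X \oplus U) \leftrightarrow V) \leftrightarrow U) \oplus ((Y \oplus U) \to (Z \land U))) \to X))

W \lor Y = \text{True} \lor \text{False} = \text{True}
U \lor (W \lor Y) = \text{False} \lor \text{True} = \text{True}
Y \leftrightarrow (U \lor (W \lor Y)) = \text{False} \leftrightarrow \text{True} = \text{False}
W \to X = \text{True} \to \text{False} = \text{False}
\lnot (W \to X) = \lnot \text{False} = \text{True}
V \oplus Y = \text{True} \oplus \text{False} = \text{True}
\lnot (W \to X) \leftrightarrow (V \oplus Y) = \text{True} \leftrightarrow \text{True} = \text{True}
X \oplus U = \text{False} \oplus \text{False} = \text{False}
(X \oplus U) \leftrightarrow V = \text{False} \leftrightarrow \text{True} = \text{False}
((X \oplus U) \leftrightarrow V) \leftrightarrow U = \text{False} \leftrightarrow \text{False} = \text{True}
Y \oplus U = \text{False} \oplus \text{False} = \text{False}
Z \land U = \text{True} \land \text{False} = \text{False}
(Y \oplus U) \to (Z \land U) = \text{False} \to \text{False} = \text{True}
(((X \oplus U) \leftrightarrow V) \leftrightarrow U) \oplus ((Y \oplus U) \to (Z \land U)) = \text{True} \oplus \text{True} = \text{False}
((((X \oplus U) \leftrightarrow V) \leftrightarrow U) \oplus ((Y \oplus U) \to (Z \land U))) \to X = \text{False} \to \text{False} = \text{True}
(\lnot (W \to X) \leftrightarrow (V \oplus Y)) \oplus (((((X \oplus U) \leftrightarrow V) \leftrightarrow U) \oplus ((Y \oplus U) \to (Z \land U))) \to X) = \text{True} \oplus \text{True} = \text{False}
(Y \leftrightarrow (U \lor (W \lor Y))) \leftrightarrow ((\lnot (W \to X) \leftrightarrow (V \oplus Y)) \oplus (((((X \oplus U) \leftrightarrow V) \leftrightarrow U) \oplus ((Y \oplus U) \to (Z \land U))) \to X)) = \text{False} \leftrightarrow \text{False} = \text{True}

\text{True}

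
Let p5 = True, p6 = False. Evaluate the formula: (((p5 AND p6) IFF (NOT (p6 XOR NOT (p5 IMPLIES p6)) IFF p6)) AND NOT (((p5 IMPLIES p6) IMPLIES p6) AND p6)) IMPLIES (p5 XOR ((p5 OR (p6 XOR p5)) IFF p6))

True

p5 AND p6 = True AND False = False
p5 IMPLIES p6 = True IMPLIES False = False
NOT (p5 IMPLIES p6) = NOT False = True
p6 XOR NOT (p5 IMPLIES p6) = False XOR True = True
NOT (p6 XOR NOT (p5 IMPLIES p6)) = NOT True = False
NOT (p6 XOR NOT (p5 IMPLIES p6)) IFF p6 = False IFF False = True
(p5 AND p6) IFF (NOT (p6 XOR NOT (p5 IMPLIES p6)) IFF p6) = False IFF True = False
p5 IMPLIES p6 = True IMPLIES False = False
(p5 IMPLIES p6) IMPLIES p6 = False IMPLIES False = True
((p5 IMPLIES p6) IMPLIES p6) AND p6 = True AND False = False
NOT (((p5 IMPLIES p6) IMPLIES p6) AND p6) = NOT False = True
((p5 AND p6) IFF (NOT (p6 XOR NOT (p5 IMPLIES p6)) IFF p6)) AND NOT (((p5 IMPLIES p6) IMPLIES p6) AND p6) = False AND True = False
p6 XOR p5 = False XOR True = True
p5 OR (p6 XOR p5) = True OR True = True
(p5 OR (p6 XOR p5)) IFF p6 = True IFF False = False
p5 XOR ((p5 OR (p6 XOR p5)) IFF p6) = True XOR False = True
(((p5 AND p6) IFF (NOT (p6 XOR NOT (p5 IMPLIES p6)) IFF p6)) AND NOT (((p5 IMPLIES p6) IMPLIES p6) AND p6)) IMPLIES (p5 XOR ((p5 OR (p6 XOR p5)) IFF p6)) = False IMPLIES True = True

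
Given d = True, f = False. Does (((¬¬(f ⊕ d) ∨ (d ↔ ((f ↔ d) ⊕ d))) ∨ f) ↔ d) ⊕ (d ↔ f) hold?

True

Substituting d=True, f=False:
f ⊕ d = False ⊕ True = True
¬(f ⊕ d) = ¬True = False
¬¬(f ⊕ d) = ¬False = True
f ↔ d = False ↔ True = False
(f ↔ d) ⊕ d = False ⊕ True = True
d ↔ ((f ↔ d) ⊕ d) = True ↔ True = True
¬¬(f ⊕ d) ∨ (d ↔ ((f ↔ d) ⊕ d)) = True ∨ True = True
(¬¬(f ⊕ d) ∨ (d ↔ ((f ↔ d) ⊕ d))) ∨ f = True ∨ False = True
((¬¬(f ⊕ d) ∨ (d ↔ ((f ↔ d) ⊕ d))) ∨ f) ↔ d = True ↔ True = True
d ↔ f = True ↔ False = False
(((¬¬(f ⊕ d) ∨ (d ↔ ((f ↔ d) ⊕ d))) ∨ f) ↔ d) ⊕ (d ↔ f) = True ⊕ False = True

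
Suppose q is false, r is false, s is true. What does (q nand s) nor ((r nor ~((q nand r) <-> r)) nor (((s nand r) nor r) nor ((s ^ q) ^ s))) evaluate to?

False

Substituting q=False, r=False, s=True:
q nand s = False nand True = True
q nand r = False nand False = True
(q nand r) <-> r = True <-> False = False
~((q nand r) <-> r) = ~False = True
r nor ~((q nand r) <-> r) = False nor True = False
s nand r = True nand False = True
(s nand r) nor r = True nor False = False
s ^ q = True ^ False = True
(s ^ q) ^ s = True ^ True = False
((s nand r) nor r) nor ((s ^ q) ^ s) = False nor False = True
(r nor ~((q nand r) <-> r)) nor (((s nand r) nor r) nor ((s ^ q) ^ s)) = False nor True = False
(q nand s) nor ((r nor ~((q nand r) <-> r)) nor (((s nand r) nor r) nor ((s ^ q) ^ s))) = True nor False = False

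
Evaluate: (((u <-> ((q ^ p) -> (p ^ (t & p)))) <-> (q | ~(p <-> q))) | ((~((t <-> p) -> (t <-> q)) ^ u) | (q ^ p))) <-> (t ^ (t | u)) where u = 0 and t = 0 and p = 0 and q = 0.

Substituting u=0, t=0, p=0, q=0:
q ^ p = 0 ^ 0 = 0
t & p = 0 & 0 = 0
p ^ (t & p) = 0 ^ 0 = 0
(q ^ p) -> (p ^ (t & p)) = 0 -> 0 = 1
u <-> ((q ^ p) -> (p ^ (t & p))) = 0 <-> 1 = 0
p <-> q = 0 <-> 0 = 1
~(p <-> q) = ~1 = 0
q | ~(p <-> q) = 0 | 0 = 0
(u <-> ((q ^ p) -> (p ^ (t & p)))) <-> (q | ~(p <-> q)) = 0 <-> 0 = 1
t <-> p = 0 <-> 0 = 1
t <-> q = 0 <-> 0 = 1
(t <-> p) -> (t <-> q) = 1 -> 1 = 1
~((t <-> p) -> (t <-> q)) = ~1 = 0
~((t <-> p) -> (t <-> q)) ^ u = 0 ^ 0 = 0
q ^ p = 0 ^ 0 = 0
(~((t <-> p) -> (t <-> q)) ^ u) | (q ^ p) = 0 | 0 = 0
((u <-> ((q ^ p) -> (p ^ (t & p)))) <-> (q | ~(p <-> q))) | ((~((t <-> p) -> (t <-> q)) ^ u) | (q ^ p)) = 1 | 0 = 1
t | u = 0 | 0 = 0
t ^ (t | u) = 0 ^ 0 = 0
(((u <-> ((q ^ p) -> (p ^ (t & p)))) <-> (q | ~(p <-> q))) | ((~((t <-> p) -> (t <-> q)) ^ u) | (q ^ p))) <-> (t ^ (t | u)) = 1 <-> 0 = 0

0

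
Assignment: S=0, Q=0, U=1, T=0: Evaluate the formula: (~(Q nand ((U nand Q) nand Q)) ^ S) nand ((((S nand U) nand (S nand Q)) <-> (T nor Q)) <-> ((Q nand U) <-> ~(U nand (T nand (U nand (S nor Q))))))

1

U nand Q = 1 nand 0 = 1
(U nand Q) nand Q = 1 nand 0 = 1
Q nand ((U nand Q) nand Q) = 0 nand 1 = 1
~(Q nand ((U nand Q) nand Q)) = ~1 = 0
~(Q nand ((U nand Q) nand Q)) ^ S = 0 ^ 0 = 0
S nand U = 0 nand 1 = 1
S nand Q = 0 nand 0 = 1
(S nand U) nand (S nand Q) = 1 nand 1 = 0
T nor Q = 0 nor 0 = 1
((S nand U) nand (S nand Q)) <-> (T nor Q) = 0 <-> 1 = 0
Q nand U = 0 nand 1 = 1
S nor Q = 0 nor 0 = 1
U nand (S nor Q) = 1 nand 1 = 0
T nand (U nand (S nor Q)) = 0 nand 0 = 1
U nand (T nand (U nand (S nor Q))) = 1 nand 1 = 0
~(U nand (T nand (U nand (S nor Q)))) = ~0 = 1
(Q nand U) <-> ~(U nand (T nand (U nand (S nor Q)))) = 1 <-> 1 = 1
(((S nand U) nand (S nand Q)) <-> (T nor Q)) <-> ((Q nand U) <-> ~(U nand (T nand (U nand (S nor Q))))) = 0 <-> 1 = 0
(~(Q nand ((U nand Q) nand Q)) ^ S) nand ((((S nand U) nand (S nand Q)) <-> (T nor Q)) <-> ((Q nand U) <-> ~(U nand (T nand (U nand (S nor Q)))))) = 0 nand 0 = 1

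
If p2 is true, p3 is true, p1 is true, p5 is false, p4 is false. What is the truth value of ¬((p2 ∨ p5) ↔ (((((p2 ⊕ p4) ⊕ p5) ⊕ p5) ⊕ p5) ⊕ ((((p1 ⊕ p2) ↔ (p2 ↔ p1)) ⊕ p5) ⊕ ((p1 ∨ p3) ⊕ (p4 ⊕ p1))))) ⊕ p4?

p2 ∨ p5 = T ∨ F = T
p2 ⊕ p4 = T ⊕ F = T
(p2 ⊕ p4) ⊕ p5 = T ⊕ F = T
((p2 ⊕ p4) ⊕ p5) ⊕ p5 = T ⊕ F = T
(((p2 ⊕ p4) ⊕ p5) ⊕ p5) ⊕ p5 = T ⊕ F = T
p1 ⊕ p2 = T ⊕ T = F
p2 ↔ p1 = T ↔ T = T
(p1 ⊕ p2) ↔ (p2 ↔ p1) = F ↔ T = F
((p1 ⊕ p2) ↔ (p2 ↔ p1)) ⊕ p5 = F ⊕ F = F
p1 ∨ p3 = T ∨ T = T
p4 ⊕ p1 = F ⊕ T = T
(p1 ∨ p3) ⊕ (p4 ⊕ p1) = T ⊕ T = F
(((p1 ⊕ p2) ↔ (p2 ↔ p1)) ⊕ p5) ⊕ ((p1 ∨ p3) ⊕ (p4 ⊕ p1)) = F ⊕ F = F
((((p2 ⊕ p4) ⊕ p5) ⊕ p5) ⊕ p5) ⊕ ((((p1 ⊕ p2) ↔ (p2 ↔ p1)) ⊕ p5) ⊕ ((p1 ∨ p3) ⊕ (p4 ⊕ p1))) = T ⊕ F = T
(p2 ∨ p5) ↔ (((((p2 ⊕ p4) ⊕ p5) ⊕ p5) ⊕ p5) ⊕ ((((p1 ⊕ p2) ↔ (p2 ↔ p1)) ⊕ p5) ⊕ ((p1 ∨ p3) ⊕ (p4 ⊕ p1)))) = T ↔ T = T
¬((p2 ∨ p5) ↔ (((((p2 ⊕ p4) ⊕ p5) ⊕ p5) ⊕ p5) ⊕ ((((p1 ⊕ p2) ↔ (p2 ↔ p1)) ⊕ p5) ⊕ ((p1 ∨ p3) ⊕ (p4 ⊕ p1))))) = ¬T = F
¬((p2 ∨ p5) ↔ (((((p2 ⊕ p4) ⊕ p5) ⊕ p5) ⊕ p5) ⊕ ((((p1 ⊕ p2) ↔ (p2 ↔ p1)) ⊕ p5) ⊕ ((p1 ∨ p3) ⊕ (p4 ⊕ p1))))) ⊕ p4 = F ⊕ F = F

F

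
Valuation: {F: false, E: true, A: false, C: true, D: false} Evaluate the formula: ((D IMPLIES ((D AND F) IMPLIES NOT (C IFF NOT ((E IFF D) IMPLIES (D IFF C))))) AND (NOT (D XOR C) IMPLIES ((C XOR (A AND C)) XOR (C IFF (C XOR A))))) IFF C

Substituting F=false, E=true, A=false, C=true, D=false:
D AND F = false AND false = false
E IFF D = true IFF false = false
D IFF C = false IFF true = false
(E IFF D) IMPLIES (D IFF C) = false IMPLIES false = true
NOT ((E IFF D) IMPLIES (D IFF C)) = NOT true = false
C IFF NOT ((E IFF D) IMPLIES (D IFF C)) = true IFF false = false
NOT (C IFF NOT ((E IFF D) IMPLIES (D IFF C))) = NOT false = true
(D AND F) IMPLIES NOT (C IFF NOT ((E IFF D) IMPLIES (D IFF C))) = false IMPLIES true = true
D IMPLIES ((D AND F) IMPLIES NOT (C IFF NOT ((E IFF D) IMPLIES (D IFF C)))) = false IMPLIES true = true
D XOR C = false XOR true = true
NOT (D XOR C) = NOT true = false
A AND C = false AND true = false
C XOR (A AND C) = true XOR false = true
C XOR A = true XOR false = true
C IFF (C XOR A) = true IFF true = true
(C XOR (A AND C)) XOR (C IFF (C XOR A)) = true XOR true = false
NOT (D XOR C) IMPLIES ((C XOR (A AND C)) XOR (C IFF (C XOR A))) = false IMPLIES false = true
(D IMPLIES ((D AND F) IMPLIES NOT (C IFF NOT ((E IFF D) IMPLIES (D IFF C))))) AND (NOT (D XOR C) IMPLIES ((C XOR (A AND C)) XOR (C IFF (C XOR A)))) = true AND true = true
((D IMPLIES ((D AND F) IMPLIES NOT (C IFF NOT ((E IFF D) IMPLIES (D IFF C))))) AND (NOT (D XOR C) IMPLIES ((C XOR (A AND C)) XOR (C IFF (C XOR A))))) IFF C = true IFF true = true

true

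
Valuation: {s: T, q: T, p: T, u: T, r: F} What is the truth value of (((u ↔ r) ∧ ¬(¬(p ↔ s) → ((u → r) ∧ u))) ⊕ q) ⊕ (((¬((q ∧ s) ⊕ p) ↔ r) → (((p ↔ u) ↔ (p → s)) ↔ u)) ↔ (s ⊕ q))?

T

u ↔ r = T ↔ F = F
p ↔ s = T ↔ T = T
¬(p ↔ s) = ¬T = F
u → r = T → F = F
(u → r) ∧ u = F ∧ T = F
¬(p ↔ s) → ((u → r) ∧ u) = F → F = T
¬(¬(p ↔ s) → ((u → r) ∧ u)) = ¬T = F
(u ↔ r) ∧ ¬(¬(p ↔ s) → ((u → r) ∧ u)) = F ∧ F = F
((u ↔ r) ∧ ¬(¬(p ↔ s) → ((u → r) ∧ u))) ⊕ q = F ⊕ T = T
q ∧ s = T ∧ T = T
(q ∧ s) ⊕ p = T ⊕ T = F
¬((q ∧ s) ⊕ p) = ¬F = T
¬((q ∧ s) ⊕ p) ↔ r = T ↔ F = F
p ↔ u = T ↔ T = T
p → s = T → T = T
(p ↔ u) ↔ (p → s) = T ↔ T = T
((p ↔ u) ↔ (p → s)) ↔ u = T ↔ T = T
(¬((q ∧ s) ⊕ p) ↔ r) → (((p ↔ u) ↔ (p → s)) ↔ u) = F → T = T
s ⊕ q = T ⊕ T = F
((¬((q ∧ s) ⊕ p) ↔ r) → (((p ↔ u) ↔ (p → s)) ↔ u)) ↔ (s ⊕ q) = T ↔ F = F
(((u ↔ r) ∧ ¬(¬(p ↔ s) → ((u → r) ∧ u))) ⊕ q) ⊕ (((¬((q ∧ s) ⊕ p) ↔ r) → (((p ↔ u) ↔ (p → s)) ↔ u)) ↔ (s ⊕ q)) = T ⊕ F = T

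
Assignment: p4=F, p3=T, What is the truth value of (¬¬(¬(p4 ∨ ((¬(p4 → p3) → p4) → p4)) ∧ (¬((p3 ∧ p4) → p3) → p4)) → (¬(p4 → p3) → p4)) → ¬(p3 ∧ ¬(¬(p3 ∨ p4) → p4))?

p4 → p3 = F → T = T
¬(p4 → p3) = ¬T = F
¬(p4 → p3) → p4 = F → F = T
(¬(p4 → p3) → p4) → p4 = T → F = F
p4 ∨ ((¬(p4 → p3) → p4) → p4) = F ∨ F = F
¬(p4 ∨ ((¬(p4 → p3) → p4) → p4)) = ¬F = T
p3 ∧ p4 = T ∧ F = F
(p3 ∧ p4) → p3 = F → T = T
¬((p3 ∧ p4) → p3) = ¬T = F
¬((p3 ∧ p4) → p3) → p4 = F → F = T
¬(p4 ∨ ((¬(p4 → p3) → p4) → p4)) ∧ (¬((p3 ∧ p4) → p3) → p4) = T ∧ T = T
¬(¬(p4 ∨ ((¬(p4 → p3) → p4) → p4)) ∧ (¬((p3 ∧ p4) → p3) → p4)) = ¬T = F
¬¬(¬(p4 ∨ ((¬(p4 → p3) → p4) → p4)) ∧ (¬((p3 ∧ p4) → p3) → p4)) = ¬F = T
p4 → p3 = F → T = T
¬(p4 → p3) = ¬T = F
¬(p4 → p3) → p4 = F → F = T
¬¬(¬(p4 ∨ ((¬(p4 → p3) → p4) → p4)) ∧ (¬((p3 ∧ p4) → p3) → p4)) → (¬(p4 → p3) → p4) = T → T = T
p3 ∨ p4 = T ∨ F = T
¬(p3 ∨ p4) = ¬T = F
¬(p3 ∨ p4) → p4 = F → F = T
¬(¬(p3 ∨ p4) → p4) = ¬T = F
p3 ∧ ¬(¬(p3 ∨ p4) → p4) = T ∧ F = F
¬(p3 ∧ ¬(¬(p3 ∨ p4) → p4)) = ¬F = T
(¬¬(¬(p4 ∨ ((¬(p4 → p3) → p4) → p4)) ∧ (¬((p3 ∧ p4) → p3) → p4)) → (¬(p4 → p3) → p4)) → ¬(p3 ∧ ¬(¬(p3 ∨ p4) → p4)) = T → T = T

T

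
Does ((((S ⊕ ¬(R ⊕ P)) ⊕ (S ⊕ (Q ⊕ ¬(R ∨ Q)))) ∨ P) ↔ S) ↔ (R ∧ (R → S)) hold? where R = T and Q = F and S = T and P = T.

R ⊕ P = T ⊕ T = F
¬(R ⊕ P) = ¬F = T
S ⊕ ¬(R ⊕ P) = T ⊕ T = F
R ∨ Q = T ∨ F = T
¬(R ∨ Q) = ¬T = F
Q ⊕ ¬(R ∨ Q) = F ⊕ F = F
S ⊕ (Q ⊕ ¬(R ∨ Q)) = T ⊕ F = T
(S ⊕ ¬(R ⊕ P)) ⊕ (S ⊕ (Q ⊕ ¬(R ∨ Q))) = F ⊕ T = T
((S ⊕ ¬(R ⊕ P)) ⊕ (S ⊕ (Q ⊕ ¬(R ∨ Q)))) ∨ P = T ∨ T = T
(((S ⊕ ¬(R ⊕ P)) ⊕ (S ⊕ (Q ⊕ ¬(R ∨ Q)))) ∨ P) ↔ S = T ↔ T = T
R → S = T → T = T
R ∧ (R → S) = T ∧ T = T
((((S ⊕ ¬(R ⊕ P)) ⊕ (S ⊕ (Q ⊕ ¬(R ∨ Q)))) ∨ P) ↔ S) ↔ (R ∧ (R → S)) = T ↔ T = T

T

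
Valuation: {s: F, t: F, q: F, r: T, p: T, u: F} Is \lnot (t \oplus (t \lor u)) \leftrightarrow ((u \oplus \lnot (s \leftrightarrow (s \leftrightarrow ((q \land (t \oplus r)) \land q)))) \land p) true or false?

T

t \lor u = F \lor F = F
t \oplus (t \lor u) = F \oplus F = F
\lnot (t \oplus (t \lor u)) = \lnot F = T
t \oplus r = F \oplus T = T
q \land (t \oplus r) = F \land T = F
(q \land (t \oplus r)) \land q = F \land F = F
s \leftrightarrow ((q \land (t \oplus r)) \land q) = F \leftrightarrow F = T
s \leftrightarrow (s \leftrightarrow ((q \land (t \oplus r)) \land q)) = F \leftrightarrow T = F
\lnot (s \leftrightarrow (s \leftrightarrow ((q \land (t \oplus r)) \land q))) = \lnot F = T
u \oplus \lnot (s \leftrightarrow (s \leftrightarrow ((q \land (t \oplus r)) \land q))) = F \oplus T = T
(u \oplus \lnot (s \leftrightarrow (s \leftrightarrow ((q \land (t \oplus r)) \land q)))) \land p = T \land T = T
\lnot (t \oplus (t \lor u)) \leftrightarrow ((u \oplus \lnot (s \leftrightarrow (s \leftrightarrow ((q \land (t \oplus r)) \land q)))) \land p) = T \leftrightarrow T = T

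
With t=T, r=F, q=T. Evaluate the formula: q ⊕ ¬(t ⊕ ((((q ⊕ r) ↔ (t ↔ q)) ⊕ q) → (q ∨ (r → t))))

q ⊕ r = T ⊕ F = T
t ↔ q = T ↔ T = T
(q ⊕ r) ↔ (t ↔ q) = T ↔ T = T
((q ⊕ r) ↔ (t ↔ q)) ⊕ q = T ⊕ T = F
r → t = F → T = T
q ∨ (r → t) = T ∨ T = T
(((q ⊕ r) ↔ (t ↔ q)) ⊕ q) → (q ∨ (r → t)) = F → T = T
t ⊕ ((((q ⊕ r) ↔ (t ↔ q)) ⊕ q) → (q ∨ (r → t))) = T ⊕ T = F
¬(t ⊕ ((((q ⊕ r) ↔ (t ↔ q)) ⊕ q) → (q ∨ (r → t)))) = ¬F = T
q ⊕ ¬(t ⊕ ((((q ⊕ r) ↔ (t ↔ q)) ⊕ q) → (q ∨ (r → t)))) = T ⊕ T = F

F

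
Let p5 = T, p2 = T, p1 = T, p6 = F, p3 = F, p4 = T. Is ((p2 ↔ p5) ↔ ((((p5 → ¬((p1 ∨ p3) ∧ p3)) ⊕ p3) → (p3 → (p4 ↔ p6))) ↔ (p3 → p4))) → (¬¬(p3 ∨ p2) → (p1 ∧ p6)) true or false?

F

p2 ↔ p5 = T ↔ T = T
p1 ∨ p3 = T ∨ F = T
(p1 ∨ p3) ∧ p3 = T ∧ F = F
¬((p1 ∨ p3) ∧ p3) = ¬F = T
p5 → ¬((p1 ∨ p3) ∧ p3) = T → T = T
(p5 → ¬((p1 ∨ p3) ∧ p3)) ⊕ p3 = T ⊕ F = T
p4 ↔ p6 = T ↔ F = F
p3 → (p4 ↔ p6) = F → F = T
((p5 → ¬((p1 ∨ p3) ∧ p3)) ⊕ p3) → (p3 → (p4 ↔ p6)) = T → T = T
p3 → p4 = F → T = T
(((p5 → ¬((p1 ∨ p3) ∧ p3)) ⊕ p3) → (p3 → (p4 ↔ p6))) ↔ (p3 → p4) = T ↔ T = T
(p2 ↔ p5) ↔ ((((p5 → ¬((p1 ∨ p3) ∧ p3)) ⊕ p3) → (p3 → (p4 ↔ p6))) ↔ (p3 → p4)) = T ↔ T = T
p3 ∨ p2 = F ∨ T = T
¬(p3 ∨ p2) = ¬T = F
¬¬(p3 ∨ p2) = ¬F = T
p1 ∧ p6 = T ∧ F = F
¬¬(p3 ∨ p2) → (p1 ∧ p6) = T → F = F
((p2 ↔ p5) ↔ ((((p5 → ¬((p1 ∨ p3) ∧ p3)) ⊕ p3) → (p3 → (p4 ↔ p6))) ↔ (p3 → p4))) → (¬¬(p3 ∨ p2) → (p1 ∧ p6)) = T → F = F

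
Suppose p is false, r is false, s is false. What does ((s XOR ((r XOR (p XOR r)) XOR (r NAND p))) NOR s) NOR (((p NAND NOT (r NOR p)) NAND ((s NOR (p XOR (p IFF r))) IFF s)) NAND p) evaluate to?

false

Substituting p=false, r=false, s=false:
p XOR r = false XOR false = false
r XOR (p XOR r) = false XOR false = false
r NAND p = false NAND false = true
(r XOR (p XOR r)) XOR (r NAND p) = false XOR true = true
s XOR ((r XOR (p XOR r)) XOR (r NAND p)) = false XOR true = true
(s XOR ((r XOR (p XOR r)) XOR (r NAND p))) NOR s = true NOR false = false
r NOR p = false NOR false = true
NOT (r NOR p) = NOT true = false
p NAND NOT (r NOR p) = false NAND false = true
p IFF r = false IFF false = true
p XOR (p IFF r) = false XOR true = true
s NOR (p XOR (p IFF r)) = false NOR true = false
(s NOR (p XOR (p IFF r))) IFF s = false IFF false = true
(p NAND NOT (r NOR p)) NAND ((s NOR (p XOR (p IFF r))) IFF s) = true NAND true = false
((p NAND NOT (r NOR p)) NAND ((s NOR (p XOR (p IFF r))) IFF s)) NAND p = false NAND false = true
((s XOR ((r XOR (p XOR r)) XOR (r NAND p))) NOR s) NOR (((p NAND NOT (r NOR p)) NAND ((s NOR (p XOR (p IFF r))) IFF s)) NAND p) = false NOR true = false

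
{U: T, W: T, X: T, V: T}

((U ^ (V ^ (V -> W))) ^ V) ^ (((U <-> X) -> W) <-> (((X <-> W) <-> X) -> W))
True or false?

Substituting U=T, W=T, X=T, V=T:
V -> W = T -> T = T
V ^ (V -> W) = T ^ T = F
U ^ (V ^ (V -> W)) = T ^ F = T
(U ^ (V ^ (V -> W))) ^ V = T ^ T = F
U <-> X = T <-> T = T
(U <-> X) -> W = T -> T = T
X <-> W = T <-> T = T
(X <-> W) <-> X = T <-> T = T
((X <-> W) <-> X) -> W = T -> T = T
((U <-> X) -> W) <-> (((X <-> W) <-> X) -> W) = T <-> T = T
((U ^ (V ^ (V -> W))) ^ V) ^ (((U <-> X) -> W) <-> (((X <-> W) <-> X) -> W)) = F ^ T = T

T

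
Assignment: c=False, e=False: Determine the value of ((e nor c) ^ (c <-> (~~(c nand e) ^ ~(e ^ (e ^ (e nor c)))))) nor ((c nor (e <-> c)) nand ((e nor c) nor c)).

False

e nor c = False nor False = True
c nand e = False nand False = True
~(c nand e) = ~True = False
~~(c nand e) = ~False = True
e nor c = False nor False = True
e ^ (e nor c) = False ^ True = True
e ^ (e ^ (e nor c)) = False ^ True = True
~(e ^ (e ^ (e nor c))) = ~True = False
~~(c nand e) ^ ~(e ^ (e ^ (e nor c))) = True ^ False = True
c <-> (~~(c nand e) ^ ~(e ^ (e ^ (e nor c)))) = False <-> True = False
(e nor c) ^ (c <-> (~~(c nand e) ^ ~(e ^ (e ^ (e nor c))))) = True ^ False = True
e <-> c = False <-> False = True
c nor (e <-> c) = False nor True = False
e nor c = False nor False = True
(e nor c) nor c = True nor False = False
(c nor (e <-> c)) nand ((e nor c) nor c) = False nand False = True
((e nor c) ^ (c <-> (~~(c nand e) ^ ~(e ^ (e ^ (e nor c)))))) nor ((c nor (e <-> c)) nand ((e nor c) nor c)) = True nor True = False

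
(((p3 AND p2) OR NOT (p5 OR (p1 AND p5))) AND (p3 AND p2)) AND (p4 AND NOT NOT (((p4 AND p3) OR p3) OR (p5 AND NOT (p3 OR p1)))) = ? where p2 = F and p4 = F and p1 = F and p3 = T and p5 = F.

p3 AND p2 = T AND F = F
p1 AND p5 = F AND F = F
p5 OR (p1 AND p5) = F OR F = F
NOT (p5 OR (p1 AND p5)) = NOT F = T
(p3 AND p2) OR NOT (p5 OR (p1 AND p5)) = F OR T = T
p3 AND p2 = T AND F = F
((p3 AND p2) OR NOT (p5 OR (p1 AND p5))) AND (p3 AND p2) = T AND F = F
p4 AND p3 = F AND T = F
(p4 AND p3) OR p3 = F OR T = T
p3 OR p1 = T OR F = T
NOT (p3 OR p1) = NOT T = F
p5 AND NOT (p3 OR p1) = F AND F = F
((p4 AND p3) OR p3) OR (p5 AND NOT (p3 OR p1)) = T OR F = T
NOT (((p4 AND p3) OR p3) OR (p5 AND NOT (p3 OR p1))) = NOT T = F
NOT NOT (((p4 AND p3) OR p3) OR (p5 AND NOT (p3 OR p1))) = NOT F = T
p4 AND NOT NOT (((p4 AND p3) OR p3) OR (p5 AND NOT (p3 OR p1))) = F AND T = F
(((p3 AND p2) OR NOT (p5 OR (p1 AND p5))) AND (p3 AND p2)) AND (p4 AND NOT NOT (((p4 AND p3) OR p3) OR (p5 AND NOT (p3 OR p1)))) = F AND F = F

F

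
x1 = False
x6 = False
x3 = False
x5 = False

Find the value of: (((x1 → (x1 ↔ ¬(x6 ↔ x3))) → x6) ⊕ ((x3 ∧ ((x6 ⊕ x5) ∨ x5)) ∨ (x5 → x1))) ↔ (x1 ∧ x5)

False

x6 ↔ x3 = False ↔ False = True
¬(x6 ↔ x3) = ¬True = False
x1 ↔ ¬(x6 ↔ x3) = False ↔ False = True
x1 → (x1 ↔ ¬(x6 ↔ x3)) = False → True = True
(x1 → (x1 ↔ ¬(x6 ↔ x3))) → x6 = True → False = False
x6 ⊕ x5 = False ⊕ False = False
(x6 ⊕ x5) ∨ x5 = False ∨ False = False
x3 ∧ ((x6 ⊕ x5) ∨ x5) = False ∧ False = False
x5 → x1 = False → False = True
(x3 ∧ ((x6 ⊕ x5) ∨ x5)) ∨ (x5 → x1) = False ∨ True = True
((x1 → (x1 ↔ ¬(x6 ↔ x3))) → x6) ⊕ ((x3 ∧ ((x6 ⊕ x5) ∨ x5)) ∨ (x5 → x1)) = False ⊕ True = True
x1 ∧ x5 = False ∧ False = False
(((x1 → (x1 ↔ ¬(x6 ↔ x3))) → x6) ⊕ ((x3 ∧ ((x6 ⊕ x5) ∨ x5)) ∨ (x5 → x1))) ↔ (x1 ∧ x5) = True ↔ False = False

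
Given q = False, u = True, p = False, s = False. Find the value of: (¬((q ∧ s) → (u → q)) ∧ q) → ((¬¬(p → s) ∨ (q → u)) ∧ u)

Substituting q=False, u=True, p=False, s=False:
q ∧ s = False ∧ False = False
u → q = True → False = False
(q ∧ s) → (u → q) = False → False = True
¬((q ∧ s) → (u → q)) = ¬True = False
¬((q ∧ s) → (u → q)) ∧ q = False ∧ False = False
p → s = False → False = True
¬(p → s) = ¬True = False
¬¬(p → s) = ¬False = True
q → u = False → True = True
¬¬(p → s) ∨ (q → u) = True ∨ True = True
(¬¬(p → s) ∨ (q → u)) ∧ u = True ∧ True = True
(¬((q ∧ s) → (u → q)) ∧ q) → ((¬¬(p → s) ∨ (q → u)) ∧ u) = False → True = True

True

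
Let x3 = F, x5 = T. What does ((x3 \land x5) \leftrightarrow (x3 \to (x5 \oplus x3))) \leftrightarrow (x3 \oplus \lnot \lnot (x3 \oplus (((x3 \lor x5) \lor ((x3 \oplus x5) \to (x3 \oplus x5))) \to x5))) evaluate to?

x3 \land x5 = F \land T = F
x5 \oplus x3 = T \oplus F = T
x3 \to (x5 \oplus x3) = F \to T = T
(x3 \land x5) \leftrightarrow (x3 \to (x5 \oplus x3)) = F \leftrightarrow T = F
x3 \lor x5 = F \lor T = T
x3 \oplus x5 = F \oplus T = T
x3 \oplus x5 = F \oplus T = T
(x3 \oplus x5) \to (x3 \oplus x5) = T \to T = T
(x3 \lor x5) \lor ((x3 \oplus x5) \to (x3 \oplus x5)) = T \lor T = T
((x3 \lor x5) \lor ((x3 \oplus x5) \to (x3 \oplus x5))) \to x5 = T \to T = T
x3 \oplus (((x3 \lor x5) \lor ((x3 \oplus x5) \to (x3 \oplus x5))) \to x5) = F \oplus T = T
\lnot (x3 \oplus (((x3 \lor x5) \lor ((x3 \oplus x5) \to (x3 \oplus x5))) \to x5)) = \lnot T = F
\lnot \lnot (x3 \oplus (((x3 \lor x5) \lor ((x3 \oplus x5) \to (x3 \oplus x5))) \to x5)) = \lnot F = T
x3 \oplus \lnot \lnot (x3 \oplus (((x3 \lor x5) \lor ((x3 \oplus x5) \to (x3 \oplus x5))) \to x5)) = F \oplus T = T
((x3 \land x5) \leftrightarrow (x3 \to (x5 \oplus x3))) \leftrightarrow (x3 \oplus \lnot \lnot (x3 \oplus (((x3 \lor x5) \lor ((x3 \oplus x5) \to (x3 \oplus x5))) \to x5))) = F \leftrightarrow T = F

F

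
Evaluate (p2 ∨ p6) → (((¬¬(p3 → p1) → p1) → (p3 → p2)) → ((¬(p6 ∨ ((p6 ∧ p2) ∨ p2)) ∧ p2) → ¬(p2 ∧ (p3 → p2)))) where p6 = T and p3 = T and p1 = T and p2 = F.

T

p2 ∨ p6 = F ∨ T = T
p3 → p1 = T → T = T
¬(p3 → p1) = ¬T = F
¬¬(p3 → p1) = ¬F = T
¬¬(p3 → p1) → p1 = T → T = T
p3 → p2 = T → F = F
(¬¬(p3 → p1) → p1) → (p3 → p2) = T → F = F
p6 ∧ p2 = T ∧ F = F
(p6 ∧ p2) ∨ p2 = F ∨ F = F
p6 ∨ ((p6 ∧ p2) ∨ p2) = T ∨ F = T
¬(p6 ∨ ((p6 ∧ p2) ∨ p2)) = ¬T = F
¬(p6 ∨ ((p6 ∧ p2) ∨ p2)) ∧ p2 = F ∧ F = F
p3 → p2 = T → F = F
p2 ∧ (p3 → p2) = F ∧ F = F
¬(p2 ∧ (p3 → p2)) = ¬F = T
(¬(p6 ∨ ((p6 ∧ p2) ∨ p2)) ∧ p2) → ¬(p2 ∧ (p3 → p2)) = F → T = T
((¬¬(p3 → p1) → p1) → (p3 → p2)) → ((¬(p6 ∨ ((p6 ∧ p2) ∨ p2)) ∧ p2) → ¬(p2 ∧ (p3 → p2))) = F → T = T
(p2 ∨ p6) → (((¬¬(p3 → p1) → p1) → (p3 → p2)) → ((¬(p6 ∨ ((p6 ∧ p2) ∨ p2)) ∧ p2) → ¬(p2 ∧ (p3 → p2)))) = T → T = T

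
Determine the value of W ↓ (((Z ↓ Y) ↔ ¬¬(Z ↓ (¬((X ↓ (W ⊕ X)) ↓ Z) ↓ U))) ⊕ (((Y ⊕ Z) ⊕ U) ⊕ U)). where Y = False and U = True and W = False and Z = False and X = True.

Z ↓ Y = False ↓ False = True
W ⊕ X = False ⊕ True = True
X ↓ (W ⊕ X) = True ↓ True = False
(X ↓ (W ⊕ X)) ↓ Z = False ↓ False = True
¬((X ↓ (W ⊕ X)) ↓ Z) = ¬True = False
¬((X ↓ (W ⊕ X)) ↓ Z) ↓ U = False ↓ True = False
Z ↓ (¬((X ↓ (W ⊕ X)) ↓ Z) ↓ U) = False ↓ False = True
¬(Z ↓ (¬((X ↓ (W ⊕ X)) ↓ Z) ↓ U)) = ¬True = False
¬¬(Z ↓ (¬((X ↓ (W ⊕ X)) ↓ Z) ↓ U)) = ¬False = True
(Z ↓ Y) ↔ ¬¬(Z ↓ (¬((X ↓ (W ⊕ X)) ↓ Z) ↓ U)) = True ↔ True = True
Y ⊕ Z = False ⊕ False = False
(Y ⊕ Z) ⊕ U = False ⊕ True = True
((Y ⊕ Z) ⊕ U) ⊕ U = True ⊕ True = False
((Z ↓ Y) ↔ ¬¬(Z ↓ (¬((X ↓ (W ⊕ X)) ↓ Z) ↓ U))) ⊕ (((Y ⊕ Z) ⊕ U) ⊕ U) = True ⊕ False = True
W ↓ (((Z ↓ Y) ↔ ¬¬(Z ↓ (¬((X ↓ (W ⊕ X)) ↓ Z) ↓ U))) ⊕ (((Y ⊕ Z) ⊕ U) ⊕ U)) = False ↓ True = False

False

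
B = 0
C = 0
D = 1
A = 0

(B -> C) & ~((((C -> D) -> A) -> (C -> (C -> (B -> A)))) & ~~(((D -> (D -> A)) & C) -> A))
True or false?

Substituting B=0, C=0, D=1, A=0:
B -> C = 0 -> 0 = 1
C -> D = 0 -> 1 = 1
(C -> D) -> A = 1 -> 0 = 0
B -> A = 0 -> 0 = 1
C -> (B -> A) = 0 -> 1 = 1
C -> (C -> (B -> A)) = 0 -> 1 = 1
((C -> D) -> A) -> (C -> (C -> (B -> A))) = 0 -> 1 = 1
D -> A = 1 -> 0 = 0
D -> (D -> A) = 1 -> 0 = 0
(D -> (D -> A)) & C = 0 & 0 = 0
((D -> (D -> A)) & C) -> A = 0 -> 0 = 1
~(((D -> (D -> A)) & C) -> A) = ~1 = 0
~~(((D -> (D -> A)) & C) -> A) = ~0 = 1
(((C -> D) -> A) -> (C -> (C -> (B -> A)))) & ~~(((D -> (D -> A)) & C) -> A) = 1 & 1 = 1
~((((C -> D) -> A) -> (C -> (C -> (B -> A)))) & ~~(((D -> (D -> A)) & C) -> A)) = ~1 = 0
(B -> C) & ~((((C -> D) -> A) -> (C -> (C -> (B -> A)))) & ~~(((D -> (D -> A)) & C) -> A)) = 1 & 0 = 0

0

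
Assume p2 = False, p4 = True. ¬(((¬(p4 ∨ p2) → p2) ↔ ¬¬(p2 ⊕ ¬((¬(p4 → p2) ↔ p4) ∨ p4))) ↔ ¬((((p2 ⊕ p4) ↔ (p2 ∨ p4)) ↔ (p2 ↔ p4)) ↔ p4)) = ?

Substituting p2=False, p4=True:
p4 ∨ p2 = True ∨ False = True
¬(p4 ∨ p2) = ¬True = False
¬(p4 ∨ p2) → p2 = False → False = True
p4 → p2 = True → False = False
¬(p4 → p2) = ¬False = True
¬(p4 → p2) ↔ p4 = True ↔ True = True
(¬(p4 → p2) ↔ p4) ∨ p4 = True ∨ True = True
¬((¬(p4 → p2) ↔ p4) ∨ p4) = ¬True = False
p2 ⊕ ¬((¬(p4 → p2) ↔ p4) ∨ p4) = False ⊕ False = False
¬(p2 ⊕ ¬((¬(p4 → p2) ↔ p4) ∨ p4)) = ¬False = True
¬¬(p2 ⊕ ¬((¬(p4 → p2) ↔ p4) ∨ p4)) = ¬True = False
(¬(p4 ∨ p2) → p2) ↔ ¬¬(p2 ⊕ ¬((¬(p4 → p2) ↔ p4) ∨ p4)) = True ↔ False = False
p2 ⊕ p4 = False ⊕ True = True
p2 ∨ p4 = False ∨ True = True
(p2 ⊕ p4) ↔ (p2 ∨ p4) = True ↔ True = True
p2 ↔ p4 = False ↔ True = False
((p2 ⊕ p4) ↔ (p2 ∨ p4)) ↔ (p2 ↔ p4) = True ↔ False = False
(((p2 ⊕ p4) ↔ (p2 ∨ p4)) ↔ (p2 ↔ p4)) ↔ p4 = False ↔ True = False
¬((((p2 ⊕ p4) ↔ (p2 ∨ p4)) ↔ (p2 ↔ p4)) ↔ p4) = ¬False = True
((¬(p4 ∨ p2) → p2) ↔ ¬¬(p2 ⊕ ¬((¬(p4 → p2) ↔ p4) ∨ p4))) ↔ ¬((((p2 ⊕ p4) ↔ (p2 ∨ p4)) ↔ (p2 ↔ p4)) ↔ p4) = False ↔ True = False
¬(((¬(p4 ∨ p2) → p2) ↔ ¬¬(p2 ⊕ ¬((¬(p4 → p2) ↔ p4) ∨ p4))) ↔ ¬((((p2 ⊕ p4) ↔ (p2 ∨ p4)) ↔ (p2 ↔ p4)) ↔ p4)) = ¬False = True

True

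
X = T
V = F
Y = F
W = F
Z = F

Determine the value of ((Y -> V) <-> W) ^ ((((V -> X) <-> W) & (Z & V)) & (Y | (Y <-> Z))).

F

Y -> V = F -> F = T
(Y -> V) <-> W = T <-> F = F
V -> X = F -> T = T
(V -> X) <-> W = T <-> F = F
Z & V = F & F = F
((V -> X) <-> W) & (Z & V) = F & F = F
Y <-> Z = F <-> F = T
Y | (Y <-> Z) = F | T = T
(((V -> X) <-> W) & (Z & V)) & (Y | (Y <-> Z)) = F & T = F
((Y -> V) <-> W) ^ ((((V -> X) <-> W) & (Z & V)) & (Y | (Y <-> Z))) = F ^ F = F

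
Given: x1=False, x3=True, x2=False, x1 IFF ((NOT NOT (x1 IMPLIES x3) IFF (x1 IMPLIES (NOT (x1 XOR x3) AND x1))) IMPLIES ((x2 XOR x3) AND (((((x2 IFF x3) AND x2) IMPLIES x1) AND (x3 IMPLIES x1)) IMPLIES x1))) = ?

x1 IMPLIES x3 = False IMPLIES True = True
NOT (x1 IMPLIES x3) = NOT True = False
NOT NOT (x1 IMPLIES x3) = NOT False = True
x1 XOR x3 = False XOR True = True
NOT (x1 XOR x3) = NOT True = False
NOT (x1 XOR x3) AND x1 = False AND False = False
x1 IMPLIES (NOT (x1 XOR x3) AND x1) = False IMPLIES False = True
NOT NOT (x1 IMPLIES x3) IFF (x1 IMPLIES (NOT (x1 XOR x3) AND x1)) = True IFF True = True
x2 XOR x3 = False XOR True = True
x2 IFF x3 = False IFF True = False
(x2 IFF x3) AND x2 = False AND False = False
((x2 IFF x3) AND x2) IMPLIES x1 = False IMPLIES False = True
x3 IMPLIES x1 = True IMPLIES False = False
(((x2 IFF x3) AND x2) IMPLIES x1) AND (x3 IMPLIES x1) = True AND False = False
((((x2 IFF x3) AND x2) IMPLIES x1) AND (x3 IMPLIES x1)) IMPLIES x1 = False IMPLIES False = True
(x2 XOR x3) AND (((((x2 IFF x3) AND x2) IMPLIES x1) AND (x3 IMPLIES x1)) IMPLIES x1) = True AND True = True
(NOT NOT (x1 IMPLIES x3) IFF (x1 IMPLIES (NOT (x1 XOR x3) AND x1))) IMPLIES ((x2 XOR x3) AND (((((x2 IFF x3) AND x2) IMPLIES x1) AND (x3 IMPLIES x1)) IMPLIES x1)) = True IMPLIES True = True
x1 IFF ((NOT NOT (x1 IMPLIES x3) IFF (x1 IMPLIES (NOT (x1 XOR x3) AND x1))) IMPLIES ((x2 XOR x3) AND (((((x2 IFF x3) AND x2) IMPLIES x1) AND (x3 IMPLIES x1)) IMPLIES x1))) = False IFF True = False

False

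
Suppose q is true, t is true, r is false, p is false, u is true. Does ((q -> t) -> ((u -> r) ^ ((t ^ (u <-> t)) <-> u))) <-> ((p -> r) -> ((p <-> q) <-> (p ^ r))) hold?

Substituting q=True, t=True, r=False, p=False, u=True:
q -> t = True -> True = True
u -> r = True -> False = False
u <-> t = True <-> True = True
t ^ (u <-> t) = True ^ True = False
(t ^ (u <-> t)) <-> u = False <-> True = False
(u -> r) ^ ((t ^ (u <-> t)) <-> u) = False ^ False = False
(q -> t) -> ((u -> r) ^ ((t ^ (u <-> t)) <-> u)) = True -> False = False
p -> r = False -> False = True
p <-> q = False <-> True = False
p ^ r = False ^ False = False
(p <-> q) <-> (p ^ r) = False <-> False = True
(p -> r) -> ((p <-> q) <-> (p ^ r)) = True -> True = True
((q -> t) -> ((u -> r) ^ ((t ^ (u <-> t)) <-> u))) <-> ((p -> r) -> ((p <-> q) <-> (p ^ r))) = False <-> True = False

False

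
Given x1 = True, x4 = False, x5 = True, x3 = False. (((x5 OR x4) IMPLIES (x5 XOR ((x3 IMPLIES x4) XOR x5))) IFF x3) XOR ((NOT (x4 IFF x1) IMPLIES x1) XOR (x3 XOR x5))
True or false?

x5 OR x4 = True OR False = True
x3 IMPLIES x4 = False IMPLIES False = True
(x3 IMPLIES x4) XOR x5 = True XOR True = False
x5 XOR ((x3 IMPLIES x4) XOR x5) = True XOR False = True
(x5 OR x4) IMPLIES (x5 XOR ((x3 IMPLIES x4) XOR x5)) = True IMPLIES True = True
((x5 OR x4) IMPLIES (x5 XOR ((x3 IMPLIES x4) XOR x5))) IFF x3 = True IFF False = False
x4 IFF x1 = False IFF True = False
NOT (x4 IFF x1) = NOT False = True
NOT (x4 IFF x1) IMPLIES x1 = True IMPLIES True = True
x3 XOR x5 = False XOR True = True
(NOT (x4 IFF x1) IMPLIES x1) XOR (x3 XOR x5) = True XOR True = False
(((x5 OR x4) IMPLIES (x5 XOR ((x3 IMPLIES x4) XOR x5))) IFF x3) XOR ((NOT (x4 IFF x1) IMPLIES x1) XOR (x3 XOR x5)) = False XOR False = False

False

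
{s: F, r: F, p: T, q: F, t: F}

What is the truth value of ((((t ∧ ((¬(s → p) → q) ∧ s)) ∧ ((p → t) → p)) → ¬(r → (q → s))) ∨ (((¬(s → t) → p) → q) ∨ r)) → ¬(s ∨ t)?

T

s → p = F → T = T
¬(s → p) = ¬T = F
¬(s → p) → q = F → F = T
(¬(s → p) → q) ∧ s = T ∧ F = F
t ∧ ((¬(s → p) → q) ∧ s) = F ∧ F = F
p → t = T → F = F
(p → t) → p = F → T = T
(t ∧ ((¬(s → p) → q) ∧ s)) ∧ ((p → t) → p) = F ∧ T = F
q → s = F → F = T
r → (q → s) = F → T = T
¬(r → (q → s)) = ¬T = F
((t ∧ ((¬(s → p) → q) ∧ s)) ∧ ((p → t) → p)) → ¬(r → (q → s)) = F → F = T
s → t = F → F = T
¬(s → t) = ¬T = F
¬(s → t) → p = F → T = T
(¬(s → t) → p) → q = T → F = F
((¬(s → t) → p) → q) ∨ r = F ∨ F = F
(((t ∧ ((¬(s → p) → q) ∧ s)) ∧ ((p → t) → p)) → ¬(r → (q → s))) ∨ (((¬(s → t) → p) → q) ∨ r) = T ∨ F = T
s ∨ t = F ∨ F = F
¬(s ∨ t) = ¬F = T
((((t ∧ ((¬(s → p) → q) ∧ s)) ∧ ((p → t) → p)) → ¬(r → (q → s))) ∨ (((¬(s → t) → p) → q) ∨ r)) → ¬(s ∨ t) = T → T = T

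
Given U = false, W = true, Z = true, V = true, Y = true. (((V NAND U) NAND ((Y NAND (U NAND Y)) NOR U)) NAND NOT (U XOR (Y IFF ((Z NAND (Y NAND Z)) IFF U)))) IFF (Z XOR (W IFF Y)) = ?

false

Substituting U=false, W=true, Z=true, V=true, Y=true:
V NAND U = true NAND false = true
U NAND Y = false NAND true = true
Y NAND (U NAND Y) = true NAND true = false
(Y NAND (U NAND Y)) NOR U = false NOR false = true
(V NAND U) NAND ((Y NAND (U NAND Y)) NOR U) = true NAND true = false
Y NAND Z = true NAND true = false
Z NAND (Y NAND Z) = true NAND false = true
(Z NAND (Y NAND Z)) IFF U = true IFF false = false
Y IFF ((Z NAND (Y NAND Z)) IFF U) = true IFF false = false
U XOR (Y IFF ((Z NAND (Y NAND Z)) IFF U)) = false XOR false = false
NOT (U XOR (Y IFF ((Z NAND (Y NAND Z)) IFF U))) = NOT false = true
((V NAND U) NAND ((Y NAND (U NAND Y)) NOR U)) NAND NOT (U XOR (Y IFF ((Z NAND (Y NAND Z)) IFF U))) = false NAND true = true
W IFF Y = true IFF true = true
Z XOR (W IFF Y) = true XOR true = false
(((V NAND U) NAND ((Y NAND (U NAND Y)) NOR U)) NAND NOT (U XOR (Y IFF ((Z NAND (Y NAND Z)) IFF U)))) IFF (Z XOR (W IFF Y)) = true IFF false = false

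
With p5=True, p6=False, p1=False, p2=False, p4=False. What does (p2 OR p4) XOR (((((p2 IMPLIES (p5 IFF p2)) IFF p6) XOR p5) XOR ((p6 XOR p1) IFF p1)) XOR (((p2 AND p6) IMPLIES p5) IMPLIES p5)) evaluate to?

True

p2 OR p4 = False OR False = False
p5 IFF p2 = True IFF False = False
p2 IMPLIES (p5 IFF p2) = False IMPLIES False = True
(p2 IMPLIES (p5 IFF p2)) IFF p6 = True IFF False = False
((p2 IMPLIES (p5 IFF p2)) IFF p6) XOR p5 = False XOR True = True
p6 XOR p1 = False XOR False = False
(p6 XOR p1) IFF p1 = False IFF False = True
(((p2 IMPLIES (p5 IFF p2)) IFF p6) XOR p5) XOR ((p6 XOR p1) IFF p1) = True XOR True = False
p2 AND p6 = False AND False = False
(p2 AND p6) IMPLIES p5 = False IMPLIES True = True
((p2 AND p6) IMPLIES p5) IMPLIES p5 = True IMPLIES True = True
((((p2 IMPLIES (p5 IFF p2)) IFF p6) XOR p5) XOR ((p6 XOR p1) IFF p1)) XOR (((p2 AND p6) IMPLIES p5) IMPLIES p5) = False XOR True = True
(p2 OR p4) XOR (((((p2 IMPLIES (p5 IFF p2)) IFF p6) XOR p5) XOR ((p6 XOR p1) IFF p1)) XOR (((p2 AND p6) IMPLIES p5) IMPLIES p5)) = False XOR True = True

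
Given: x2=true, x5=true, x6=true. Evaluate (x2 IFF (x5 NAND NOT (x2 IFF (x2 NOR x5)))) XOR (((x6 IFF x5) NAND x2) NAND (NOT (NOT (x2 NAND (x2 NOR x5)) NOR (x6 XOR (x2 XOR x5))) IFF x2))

x2 NOR x5 = true NOR true = false
x2 IFF (x2 NOR x5) = true IFF false = false
NOT (x2 IFF (x2 NOR x5)) = NOT false = true
x5 NAND NOT (x2 IFF (x2 NOR x5)) = true NAND true = false
x2 IFF (x5 NAND NOT (x2 IFF (x2 NOR x5))) = true IFF false = false
x6 IFF x5 = true IFF true = true
(x6 IFF x5) NAND x2 = true NAND true = false
x2 NOR x5 = true NOR true = false
x2 NAND (x2 NOR x5) = true NAND false = true
NOT (x2 NAND (x2 NOR x5)) = NOT true = false
x2 XOR x5 = true XOR true = false
x6 XOR (x2 XOR x5) = true XOR false = true
NOT (x2 NAND (x2 NOR x5)) NOR (x6 XOR (x2 XOR x5)) = false NOR true = false
NOT (NOT (x2 NAND (x2 NOR x5)) NOR (x6 XOR (x2 XOR x5))) = NOT false = true
NOT (NOT (x2 NAND (x2 NOR x5)) NOR (x6 XOR (x2 XOR x5))) IFF x2 = true IFF true = true
((x6 IFF x5) NAND x2) NAND (NOT (NOT (x2 NAND (x2 NOR x5)) NOR (x6 XOR (x2 XOR x5))) IFF x2) = false NAND true = true
(x2 IFF (x5 NAND NOT (x2 IFF (x2 NOR x5)))) XOR (((x6 IFF x5) NAND x2) NAND (NOT (NOT (x2 NAND (x2 NOR x5)) NOR (x6 XOR (x2 XOR x5))) IFF x2)) = false XOR true = true

true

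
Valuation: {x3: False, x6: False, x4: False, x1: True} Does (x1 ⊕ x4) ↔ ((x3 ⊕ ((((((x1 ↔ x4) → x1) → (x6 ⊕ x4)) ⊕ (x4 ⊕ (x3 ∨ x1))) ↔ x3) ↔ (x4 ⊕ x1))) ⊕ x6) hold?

x1 ⊕ x4 = True ⊕ False = True
x1 ↔ x4 = True ↔ False = False
(x1 ↔ x4) → x1 = False → True = True
x6 ⊕ x4 = False ⊕ False = False
((x1 ↔ x4) → x1) → (x6 ⊕ x4) = True → False = False
x3 ∨ x1 = False ∨ True = True
x4 ⊕ (x3 ∨ x1) = False ⊕ True = True
(((x1 ↔ x4) → x1) → (x6 ⊕ x4)) ⊕ (x4 ⊕ (x3 ∨ x1)) = False ⊕ True = True
((((x1 ↔ x4) → x1) → (x6 ⊕ x4)) ⊕ (x4 ⊕ (x3 ∨ x1))) ↔ x3 = True ↔ False = False
x4 ⊕ x1 = False ⊕ True = True
(((((x1 ↔ x4) → x1) → (x6 ⊕ x4)) ⊕ (x4 ⊕ (x3 ∨ x1))) ↔ x3) ↔ (x4 ⊕ x1) = False ↔ True = False
x3 ⊕ ((((((x1 ↔ x4) → x1) → (x6 ⊕ x4)) ⊕ (x4 ⊕ (x3 ∨ x1))) ↔ x3) ↔ (x4 ⊕ x1)) = False ⊕ False = False
(x3 ⊕ ((((((x1 ↔ x4) → x1) → (x6 ⊕ x4)) ⊕ (x4 ⊕ (x3 ∨ x1))) ↔ x3) ↔ (x4 ⊕ x1))) ⊕ x6 = False ⊕ False = False
(x1 ⊕ x4) ↔ ((x3 ⊕ ((((((x1 ↔ x4) → x1) → (x6 ⊕ x4)) ⊕ (x4 ⊕ (x3 ∨ x1))) ↔ x3) ↔ (x4 ⊕ x1))) ⊕ x6) = True ↔ False = False

False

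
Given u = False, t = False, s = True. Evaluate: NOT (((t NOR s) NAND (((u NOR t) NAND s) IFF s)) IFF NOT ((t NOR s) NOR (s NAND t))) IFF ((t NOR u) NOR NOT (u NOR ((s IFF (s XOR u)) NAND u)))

Substituting u=False, t=False, s=True:
t NOR s = False NOR True = False
u NOR t = False NOR False = True
(u NOR t) NAND s = True NAND True = False
((u NOR t) NAND s) IFF s = False IFF True = False
(t NOR s) NAND (((u NOR t) NAND s) IFF s) = False NAND False = True
t NOR s = False NOR True = False
s NAND t = True NAND False = True
(t NOR s) NOR (s NAND t) = False NOR True = False
NOT ((t NOR s) NOR (s NAND t)) = NOT False = True
((t NOR s) NAND (((u NOR t) NAND s) IFF s)) IFF NOT ((t NOR s) NOR (s NAND t)) = True IFF True = True
NOT (((t NOR s) NAND (((u NOR t) NAND s) IFF s)) IFF NOT ((t NOR s) NOR (s NAND t))) = NOT True = False
t NOR u = False NOR False = True
s XOR u = True XOR False = True
s IFF (s XOR u) = True IFF True = True
(s IFF (s XOR u)) NAND u = True NAND False = True
u NOR ((s IFF (s XOR u)) NAND u) = False NOR True = False
NOT (u NOR ((s IFF (s XOR u)) NAND u)) = NOT False = True
(t NOR u) NOR NOT (u NOR ((s IFF (s XOR u)) NAND u)) = True NOR True = False
NOT (((t NOR s) NAND (((u NOR t) NAND s) IFF s)) IFF NOT ((t NOR s) NOR (s NAND t))) IFF ((t NOR u) NOR NOT (u NOR ((s IFF (s XOR u)) NAND u))) = False IFF False = True

True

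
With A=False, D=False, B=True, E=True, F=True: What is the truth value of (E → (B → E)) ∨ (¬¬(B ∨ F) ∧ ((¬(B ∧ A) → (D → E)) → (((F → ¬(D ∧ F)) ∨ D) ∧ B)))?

Substituting A=False, D=False, B=True, E=True, F=True:
B → E = True → True = True
E → (B → E) = True → True = True
B ∨ F = True ∨ True = True
¬(B ∨ F) = ¬True = False
¬¬(B ∨ F) = ¬False = True
B ∧ A = True ∧ False = False
¬(B ∧ A) = ¬False = True
D → E = False → True = True
¬(B ∧ A) → (D → E) = True → True = True
D ∧ F = False ∧ True = False
¬(D ∧ F) = ¬False = True
F → ¬(D ∧ F) = True → True = True
(F → ¬(D ∧ F)) ∨ D = True ∨ False = True
((F → ¬(D ∧ F)) ∨ D) ∧ B = True ∧ True = True
(¬(B ∧ A) → (D → E)) → (((F → ¬(D ∧ F)) ∨ D) ∧ B) = True → True = True
¬¬(B ∨ F) ∧ ((¬(B ∧ A) → (D → E)) → (((F → ¬(D ∧ F)) ∨ D) ∧ B)) = True ∧ True = True
(E → (B → E)) ∨ (¬¬(B ∨ F) ∧ ((¬(B ∧ A) → (D → E)) → (((F → ¬(D ∧ F)) ∨ D) ∧ B))) = True ∨ True = True

True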